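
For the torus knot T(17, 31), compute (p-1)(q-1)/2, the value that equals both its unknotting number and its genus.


For a torus knot T(p,q), both the unknotting number and genus equal (p-1)(q-1)/2.
= (17-1)(31-1)/2
= 16*30/2
= 480/2 = 240

240


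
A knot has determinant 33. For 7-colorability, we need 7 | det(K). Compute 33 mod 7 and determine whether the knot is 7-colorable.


Step 1: A knot is p-colorable if and only if p divides its determinant.
Step 2: Compute 33 mod 7.
33 = 4 * 7 + 5
Step 3: 33 mod 7 = 5
Step 4: The knot is 7-colorable: no

5


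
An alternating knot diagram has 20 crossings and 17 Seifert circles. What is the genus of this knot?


For alternating knots, g = (c - s + 1)/2.
= (20 - 17 + 1)/2
= 4/2 = 2

2


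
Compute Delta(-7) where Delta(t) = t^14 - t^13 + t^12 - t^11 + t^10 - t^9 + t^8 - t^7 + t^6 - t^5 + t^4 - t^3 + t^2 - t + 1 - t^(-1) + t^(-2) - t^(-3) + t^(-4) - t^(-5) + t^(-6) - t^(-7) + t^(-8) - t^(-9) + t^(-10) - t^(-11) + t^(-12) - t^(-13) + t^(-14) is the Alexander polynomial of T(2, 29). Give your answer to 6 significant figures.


Substituting t = -7 into Delta(t) = t^14 - t^13 + t^12 - t^11 + t^10 - t^9 + t^8 - t^7 + t^6 - t^5 + t^4 - t^3 + t^2 - t + 1 - t^(-1) + t^(-2) - t^(-3) + t^(-4) - t^(-5) + t^(-6) - t^(-7) + t^(-8) - t^(-9) + t^(-10) - t^(-11) + t^(-12) - t^(-13) + t^(-14):
Term values: (678223072849) + (96889010407) + (13841287201) + (1977326743) + (282475249) + (40353607) + (5764801) + (823543) + (117649) + (16807) + (2401) + (343) + (49) + (7) + (1) + (0.142857) + (0.0204082) + (0.00291545) + (0.000416493) + (5.9499e-05) + (8.49986e-06) + (1.21427e-06) + (1.73467e-07) + (2.47809e-08) + (3.54013e-09) + (5.05733e-10) + (7.22476e-11) + (1.03211e-11) + (1.47444e-12)
Sum = 7.912602517e+11
Rounded to 6 significant figures: 7.9126e+11

7.9126e+11


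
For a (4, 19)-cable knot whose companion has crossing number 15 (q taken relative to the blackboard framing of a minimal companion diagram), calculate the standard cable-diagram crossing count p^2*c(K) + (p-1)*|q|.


Step 1: Each of the c(K) crossings of the companion diagram becomes p*p = p^2 crossings among the p parallel strands, and each of the |q| twists s_1 s_2 ... s_(p-1) adds (p-1) crossings.
  Crossings = p^2 * c(K) + (p-1)*|q|
Step 2: = 4^2 * 15 + (4-1)*19
Step 3: = 16*15 + 3*19
Step 4: = 240 + 57 = 297

297


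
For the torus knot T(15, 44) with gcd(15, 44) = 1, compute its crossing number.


For a torus knot T(p, q) with gcd(p,q)=1,
the crossing number is min(p*(q-1), q*(p-1)).
p*(q-1) = 15*43 = 645
q*(p-1) = 44*14 = 616
min(645, 616) = 616

616


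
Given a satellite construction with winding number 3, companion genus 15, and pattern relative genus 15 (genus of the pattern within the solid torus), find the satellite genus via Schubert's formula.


Schubert: g(satellite) = g_rel(pattern) + |winding| * g(companion),
where g_rel(pattern) is the genus of the pattern relative to the solid torus.
= 15 + 3 * 15
= 15 + 45 = 60

60


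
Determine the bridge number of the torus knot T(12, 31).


The bridge number of T(p,q) is min(p,q).
min(12, 31) = 12

12


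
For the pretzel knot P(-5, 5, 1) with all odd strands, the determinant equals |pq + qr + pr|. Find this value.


Step 1: Compute pq + qr + pr.
pq = (-5)*5 = -25
qr = 5*1 = 5
pr = (-5)*1 = -5
pq + qr + pr = -25 + 5 + (-5) = -25
Step 2: Take absolute value.
det(P(-5,5,1)) = |-25| = 25

25


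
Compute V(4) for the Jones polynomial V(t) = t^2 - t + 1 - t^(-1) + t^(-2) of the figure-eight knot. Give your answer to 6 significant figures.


Substituting t = 4 into V(t) = t^2 - t + 1 - t^(-1) + t^(-2):
  (+)t^(2) = 16
  (-)t^(1) = -4
  (+)t^(0) = 1
  (-)t^(-1) = -0.25
  (+)t^(-2) = 0.0625
Sum = (16) + (-4) + (1) + (-0.25) + (0.0625)
= 12.8125
Rounded to 6 significant figures: 12.8125

12.8125


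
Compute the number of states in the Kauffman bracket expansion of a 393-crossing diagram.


Each crossing contributes 2 choices (A-smoothing or B-smoothing).
Total states = 2^393 = 20173827172553973356686868531273530268200826506478308693989526222973809547006571833044104322501076808092993531037089792

20173827172553973356686868531273530268200826506478308693989526222973809547006571833044104322501076808092993531037089792


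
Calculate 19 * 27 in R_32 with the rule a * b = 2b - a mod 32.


19 * 27 = 2*27 - 19 mod 32
= 54 - 19 mod 32
= 35 mod 32 = 3

3


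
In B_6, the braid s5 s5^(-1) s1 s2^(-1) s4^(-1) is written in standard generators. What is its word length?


The word length counts the number of generators (including inverses).
Listing each generator: s5, s5^(-1), s1, s2^(-1), s4^(-1)
There are 5 generators in this braid word.

5


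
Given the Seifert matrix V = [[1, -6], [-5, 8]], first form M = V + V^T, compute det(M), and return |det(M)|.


Step 1: Form V + V^T where V = [[1, -6], [-5, 8]]
  V^T = [[1, -5], [-6, 8]]
  V + V^T = [[2, -11], [-11, 16]]
Step 2: det(V + V^T) = 2*16 - (-11)*(-11)
  = 32 - 121 = -89
Step 3: Knot determinant = |det(V + V^T)| = |-89| = 89

89


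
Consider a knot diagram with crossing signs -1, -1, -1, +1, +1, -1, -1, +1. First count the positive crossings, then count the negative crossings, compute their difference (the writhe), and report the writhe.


Step 1: Count positive crossings (+1).
Positive crossings: 3
Step 2: Count negative crossings (-1).
Negative crossings: 5
Step 3: Writhe = (positive) - (negative)
w = 3 - 5 = -2
Step 4: |w| = 2, and w is negative

-2


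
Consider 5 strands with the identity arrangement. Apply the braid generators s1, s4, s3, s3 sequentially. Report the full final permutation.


Starting with identity [1, 2, 3, 4, 5].
Apply generators in sequence:
  After s1: [2, 1, 3, 4, 5]
  After s4: [2, 1, 3, 5, 4]
  After s3: [2, 1, 5, 3, 4]
  After s3: [2, 1, 3, 5, 4]
Final permutation: [2, 1, 3, 5, 4]

[2, 1, 3, 5, 4]


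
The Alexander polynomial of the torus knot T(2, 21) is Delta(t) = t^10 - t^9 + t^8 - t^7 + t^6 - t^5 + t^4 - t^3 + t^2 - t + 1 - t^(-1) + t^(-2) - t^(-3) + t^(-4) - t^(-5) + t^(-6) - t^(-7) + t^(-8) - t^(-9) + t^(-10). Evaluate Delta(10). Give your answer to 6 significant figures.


Substituting t = 10 into Delta(t) = t^10 - t^9 + t^8 - t^7 + t^6 - t^5 + t^4 - t^3 + t^2 - t + 1 - t^(-1) + t^(-2) - t^(-3) + t^(-4) - t^(-5) + t^(-6) - t^(-7) + t^(-8) - t^(-9) + t^(-10):
Term values: (10000000000) + (-1000000000) + (100000000) + (-10000000) + (1000000) + (-100000) + (10000) + (-1000) + (100) + (-10) + (1) + (-0.1) + (0.01) + (-0.001) + (0.0001) + (-1e-05) + (1e-06) + (-1e-07) + (1e-08) + (-1e-09) + (1e-10)
Sum = 9090909091
Rounded to 6 significant figures: 9.09091e+09

9.09091e+09


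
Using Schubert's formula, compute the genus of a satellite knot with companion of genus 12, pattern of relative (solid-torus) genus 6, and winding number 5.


Schubert: g(satellite) = g_rel(pattern) + |winding| * g(companion),
where g_rel(pattern) is the genus of the pattern relative to the solid torus.
= 6 + 5 * 12
= 6 + 60 = 66

66


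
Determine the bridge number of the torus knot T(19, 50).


The bridge number of T(p,q) is min(p,q).
min(19, 50) = 19

19


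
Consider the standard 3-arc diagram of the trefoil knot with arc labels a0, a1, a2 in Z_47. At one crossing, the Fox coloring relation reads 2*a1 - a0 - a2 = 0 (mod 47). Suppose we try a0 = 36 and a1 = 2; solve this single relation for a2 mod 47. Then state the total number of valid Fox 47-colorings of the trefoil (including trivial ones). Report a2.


Step 1: Apply the given crossing relation 2*a1 - a0 - a2 = 0 (mod 47).
  a2 = 2*a1 - a0 mod 47
  a2 = 2*2 - 36 mod 47
  a2 = 4 - 36 mod 47
  a2 = -32 mod 47 = 15
Step 2: The trefoil has determinant 3.
  Number of Fox p-colorings (p prime) is p^2 if p = 3, else p.
  Since 47 does not divide 3, only trivial (constant) colorings exist.
  (So the trial a0 = 36, a1 = 2 with a0 != a1 does NOT extend to a valid coloring of the whole trefoil: the other two crossing relations require 3*(a1 - a0) = 0 (mod 47), which fails.)
  Total colorings = 47
Step 3: a2 = 15, total Fox 47-colorings = 47

15


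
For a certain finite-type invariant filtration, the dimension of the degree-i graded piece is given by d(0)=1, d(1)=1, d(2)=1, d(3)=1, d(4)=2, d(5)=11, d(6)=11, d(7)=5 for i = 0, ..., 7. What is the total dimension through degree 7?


Total dimension = d(0) + d(1) + ... + d(7)
= 1 + 1 + 1 + 1 + 2 + 11 + 11 + 5
= 33

33


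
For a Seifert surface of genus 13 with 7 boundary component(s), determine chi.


chi = 2 - 2g - b
= 2 - 2*13 - 7
= 2 - 26 - 7 = -31

-31


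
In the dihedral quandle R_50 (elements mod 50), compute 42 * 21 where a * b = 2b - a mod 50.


42 * 21 = 2*21 - 42 mod 50
= 42 - 42 mod 50
= 0 mod 50 = 0

0


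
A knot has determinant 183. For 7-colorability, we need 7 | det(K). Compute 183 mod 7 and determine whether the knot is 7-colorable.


Step 1: A knot is p-colorable if and only if p divides its determinant.
Step 2: Compute 183 mod 7.
183 = 26 * 7 + 1
Step 3: 183 mod 7 = 1
Step 4: The knot is 7-colorable: no

1


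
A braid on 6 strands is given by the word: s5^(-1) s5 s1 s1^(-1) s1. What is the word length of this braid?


The word length counts the number of generators (including inverses).
Listing each generator: s5^(-1), s5, s1, s1^(-1), s1
There are 5 generators in this braid word.

5


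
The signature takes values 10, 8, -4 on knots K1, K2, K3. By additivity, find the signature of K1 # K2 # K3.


The signature is additive under connected sum.
signature(K1 # K2 # K3) = (10) + (8) + (-4)
= 14

14


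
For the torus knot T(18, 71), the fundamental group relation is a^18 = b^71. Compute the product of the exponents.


The relation is a^18 = b^71.
Product of exponents = 18 * 71
= 1278

1278


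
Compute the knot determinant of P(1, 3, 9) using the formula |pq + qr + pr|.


Step 1: Compute pq + qr + pr.
pq = 1*3 = 3
qr = 3*9 = 27
pr = 1*9 = 9
pq + qr + pr = 3 + 27 + 9 = 39
Step 2: Take absolute value.
det(P(1,3,9)) = |39| = 39

39


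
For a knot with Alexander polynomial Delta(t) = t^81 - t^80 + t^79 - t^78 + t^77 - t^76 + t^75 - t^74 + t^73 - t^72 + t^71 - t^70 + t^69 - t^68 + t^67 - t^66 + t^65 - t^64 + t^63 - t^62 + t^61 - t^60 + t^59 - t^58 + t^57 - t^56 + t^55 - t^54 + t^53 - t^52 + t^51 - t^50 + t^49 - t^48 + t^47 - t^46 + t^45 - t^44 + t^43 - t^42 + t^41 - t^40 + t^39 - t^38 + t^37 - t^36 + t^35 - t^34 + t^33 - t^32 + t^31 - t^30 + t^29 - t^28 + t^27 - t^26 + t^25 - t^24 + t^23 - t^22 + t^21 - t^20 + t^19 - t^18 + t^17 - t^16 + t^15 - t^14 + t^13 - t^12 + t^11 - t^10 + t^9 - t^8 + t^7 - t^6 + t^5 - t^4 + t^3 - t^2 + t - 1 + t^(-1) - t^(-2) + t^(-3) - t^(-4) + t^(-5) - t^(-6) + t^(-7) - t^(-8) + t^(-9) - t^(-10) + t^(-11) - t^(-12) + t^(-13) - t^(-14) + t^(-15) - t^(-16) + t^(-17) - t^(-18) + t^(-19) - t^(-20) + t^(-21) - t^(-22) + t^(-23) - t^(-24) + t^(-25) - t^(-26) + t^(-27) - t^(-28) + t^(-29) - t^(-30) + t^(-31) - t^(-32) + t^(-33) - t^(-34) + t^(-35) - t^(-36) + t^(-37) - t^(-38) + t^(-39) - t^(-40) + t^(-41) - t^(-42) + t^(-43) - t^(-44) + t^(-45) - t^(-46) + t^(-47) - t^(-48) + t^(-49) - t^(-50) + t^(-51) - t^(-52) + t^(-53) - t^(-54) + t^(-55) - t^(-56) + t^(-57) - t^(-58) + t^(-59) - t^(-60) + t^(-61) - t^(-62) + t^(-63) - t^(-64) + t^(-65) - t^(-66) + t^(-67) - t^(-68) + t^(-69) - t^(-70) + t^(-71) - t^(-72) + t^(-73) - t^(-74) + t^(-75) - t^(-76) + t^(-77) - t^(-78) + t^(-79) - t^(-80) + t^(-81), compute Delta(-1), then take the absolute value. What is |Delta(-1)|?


Step 1: The polynomial has 163 terms with alternating signs, exponents from 81 down to -81.
Step 2: Substitute t = -1. The i-th term has coefficient (-1)^i and exponent (m-i),
  so its value is (-1)^i * (-1)^(m-i) = (-1)^m = -1 for every i.
Step 3: All 163 terms equal -1, so Delta(-1) = 163 * (-1) = -163
Step 4: |Delta(-1)| = 163

163


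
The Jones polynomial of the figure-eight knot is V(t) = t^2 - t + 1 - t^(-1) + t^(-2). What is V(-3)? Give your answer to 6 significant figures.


Substituting t = -3 into V(t) = t^2 - t + 1 - t^(-1) + t^(-2):
  (+)t^(2) = 9
  (-)t^(1) = 3
  (+)t^(0) = 1
  (-)t^(-1) = 0.333333
  (+)t^(-2) = 0.111111
Sum = (9) + (3) + (1) + (0.333333) + (0.111111)
= 13.44444444
Rounded to 6 significant figures: 13.4444

13.4444


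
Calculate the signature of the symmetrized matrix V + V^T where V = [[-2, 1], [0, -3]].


Step 1: V + V^T = [[-4, 1], [1, -6]]
Step 2: trace = -10, det = 23
Step 3: Discriminant = (-10)^2 - 4*23 = 8
Step 4: Eigenvalues: -3.58579, -6.41421
Step 5: Signature = (# positive eigenvalues) - (# negative eigenvalues) = -2

-2


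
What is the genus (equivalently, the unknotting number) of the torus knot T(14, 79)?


For a torus knot T(p,q), both the unknotting number and genus equal (p-1)(q-1)/2.
= (14-1)(79-1)/2
= 13*78/2
= 1014/2 = 507

507


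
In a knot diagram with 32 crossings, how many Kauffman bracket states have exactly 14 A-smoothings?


We choose which 14 of 32 crossings get A-smoothings.
C(32, 14) = 32! / (14! * 18!)
= 471435600

471435600


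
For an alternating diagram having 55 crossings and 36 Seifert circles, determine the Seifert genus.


For alternating knots, g = (c - s + 1)/2.
= (55 - 36 + 1)/2
= 20/2 = 10

10


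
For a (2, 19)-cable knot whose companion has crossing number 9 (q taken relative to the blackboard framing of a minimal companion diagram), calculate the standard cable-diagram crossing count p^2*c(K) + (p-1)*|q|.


Step 1: Each of the c(K) crossings of the companion diagram becomes p*p = p^2 crossings among the p parallel strands, and each of the |q| twists s_1 s_2 ... s_(p-1) adds (p-1) crossings.
  Crossings = p^2 * c(K) + (p-1)*|q|
Step 2: = 2^2 * 9 + (2-1)*19
Step 3: = 4*9 + 1*19
Step 4: = 36 + 19 = 55

55


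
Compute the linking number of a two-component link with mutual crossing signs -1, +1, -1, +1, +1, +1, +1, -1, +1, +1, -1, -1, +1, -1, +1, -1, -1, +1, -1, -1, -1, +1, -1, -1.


Step 1: Count positive crossings: 11
Step 2: Count negative crossings: 13
Step 3: Sum of signs = 11 - 13 = -2
Step 4: Linking number = sum/2 = -2/2 = -1

-1


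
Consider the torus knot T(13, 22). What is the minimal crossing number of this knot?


For a torus knot T(p, q) with gcd(p,q)=1,
the crossing number is min(p*(q-1), q*(p-1)).
p*(q-1) = 13*21 = 273
q*(p-1) = 22*12 = 264
min(273, 264) = 264

264


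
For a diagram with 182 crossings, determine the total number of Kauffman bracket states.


Each crossing contributes 2 choices (A-smoothing or B-smoothing).
Total states = 2^182 = 6129982163463555433433388108601236734474956488734408704

6129982163463555433433388108601236734474956488734408704


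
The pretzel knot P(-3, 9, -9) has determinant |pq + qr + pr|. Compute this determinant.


Step 1: Compute pq + qr + pr.
pq = (-3)*9 = -27
qr = 9*(-9) = -81
pr = (-3)*(-9) = 27
pq + qr + pr = -27 + (-81) + 27 = -81
Step 2: Take absolute value.
det(P(-3,9,-9)) = |-81| = 81

81


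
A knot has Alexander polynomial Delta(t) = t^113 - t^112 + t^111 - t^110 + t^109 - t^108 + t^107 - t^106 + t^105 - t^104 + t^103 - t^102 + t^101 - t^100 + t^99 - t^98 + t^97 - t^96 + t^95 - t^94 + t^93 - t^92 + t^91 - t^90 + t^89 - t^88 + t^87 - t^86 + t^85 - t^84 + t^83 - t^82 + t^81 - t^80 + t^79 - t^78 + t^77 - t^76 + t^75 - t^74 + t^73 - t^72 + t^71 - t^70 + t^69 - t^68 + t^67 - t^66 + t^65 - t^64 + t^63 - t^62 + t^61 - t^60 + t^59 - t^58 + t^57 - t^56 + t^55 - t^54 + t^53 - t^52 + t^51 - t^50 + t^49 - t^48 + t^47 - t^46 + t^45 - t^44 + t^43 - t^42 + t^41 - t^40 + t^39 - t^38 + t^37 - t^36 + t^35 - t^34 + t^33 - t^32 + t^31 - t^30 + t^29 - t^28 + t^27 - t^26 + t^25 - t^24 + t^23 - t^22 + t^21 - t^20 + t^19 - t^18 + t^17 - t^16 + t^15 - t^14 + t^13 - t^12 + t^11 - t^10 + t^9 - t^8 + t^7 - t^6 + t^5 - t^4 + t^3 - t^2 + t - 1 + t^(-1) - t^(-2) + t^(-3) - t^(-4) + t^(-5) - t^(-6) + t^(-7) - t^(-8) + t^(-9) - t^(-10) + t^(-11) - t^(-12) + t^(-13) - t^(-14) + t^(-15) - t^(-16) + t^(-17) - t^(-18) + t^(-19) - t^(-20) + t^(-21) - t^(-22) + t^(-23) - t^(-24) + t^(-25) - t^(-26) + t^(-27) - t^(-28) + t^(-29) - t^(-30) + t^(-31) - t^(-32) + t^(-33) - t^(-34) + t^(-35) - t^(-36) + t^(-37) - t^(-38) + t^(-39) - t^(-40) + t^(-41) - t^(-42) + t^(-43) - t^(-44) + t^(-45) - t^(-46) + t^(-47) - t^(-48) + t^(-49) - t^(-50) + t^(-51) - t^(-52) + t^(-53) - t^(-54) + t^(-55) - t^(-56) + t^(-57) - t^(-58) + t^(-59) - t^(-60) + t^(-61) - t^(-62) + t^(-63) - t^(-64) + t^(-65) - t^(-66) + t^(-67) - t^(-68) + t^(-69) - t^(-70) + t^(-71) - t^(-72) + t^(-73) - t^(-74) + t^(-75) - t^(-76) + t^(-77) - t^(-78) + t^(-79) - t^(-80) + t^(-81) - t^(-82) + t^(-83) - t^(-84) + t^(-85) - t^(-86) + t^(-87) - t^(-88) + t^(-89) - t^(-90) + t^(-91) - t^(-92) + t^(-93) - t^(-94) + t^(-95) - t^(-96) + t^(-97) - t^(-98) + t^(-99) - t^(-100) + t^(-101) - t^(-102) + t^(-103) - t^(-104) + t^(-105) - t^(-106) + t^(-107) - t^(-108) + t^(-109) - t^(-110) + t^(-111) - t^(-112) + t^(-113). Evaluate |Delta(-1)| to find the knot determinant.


Step 1: The polynomial has 227 terms with alternating signs, exponents from 113 down to -113.
Step 2: Substitute t = -1. The i-th term has coefficient (-1)^i and exponent (m-i),
  so its value is (-1)^i * (-1)^(m-i) = (-1)^m = -1 for every i.
Step 3: All 227 terms equal -1, so Delta(-1) = 227 * (-1) = -227
Step 4: |Delta(-1)| = 227

227


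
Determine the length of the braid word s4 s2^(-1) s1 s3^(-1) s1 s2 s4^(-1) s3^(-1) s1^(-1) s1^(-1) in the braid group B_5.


The word length counts the number of generators (including inverses).
Listing each generator: s4, s2^(-1), s1, s3^(-1), s1, s2, s4^(-1), s3^(-1), s1^(-1), s1^(-1)
There are 10 generators in this braid word.

10


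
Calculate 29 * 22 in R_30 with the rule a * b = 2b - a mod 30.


29 * 22 = 2*22 - 29 mod 30
= 44 - 29 mod 30
= 15 mod 30 = 15

15


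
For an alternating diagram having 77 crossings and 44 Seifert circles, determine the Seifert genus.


For alternating knots, g = (c - s + 1)/2.
= (77 - 44 + 1)/2
= 34/2 = 17

17


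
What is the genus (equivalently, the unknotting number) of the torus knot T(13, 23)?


For a torus knot T(p,q), both the unknotting number and genus equal (p-1)(q-1)/2.
= (13-1)(23-1)/2
= 12*22/2
= 264/2 = 132

132


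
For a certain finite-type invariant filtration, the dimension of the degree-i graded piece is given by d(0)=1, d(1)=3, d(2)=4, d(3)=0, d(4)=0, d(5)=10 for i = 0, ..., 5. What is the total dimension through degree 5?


Total dimension = d(0) + d(1) + ... + d(5)
= 1 + 3 + 4 + 0 + 0 + 10
= 18

18


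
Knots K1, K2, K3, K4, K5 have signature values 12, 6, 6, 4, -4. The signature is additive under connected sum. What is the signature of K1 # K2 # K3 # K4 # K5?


The signature is additive under connected sum.
signature(K1 # K2 # K3 # K4 # K5) = (12) + (6) + (6) + (4) + (-4)
= 24

24


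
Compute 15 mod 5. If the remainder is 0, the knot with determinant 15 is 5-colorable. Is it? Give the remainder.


Step 1: A knot is p-colorable if and only if p divides its determinant.
Step 2: Compute 15 mod 5.
15 = 3 * 5 + 0
Step 3: 15 mod 5 = 0
Step 4: The knot is 5-colorable: yes

0


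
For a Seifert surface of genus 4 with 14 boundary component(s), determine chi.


chi = 2 - 2g - b
= 2 - 2*4 - 14
= 2 - 8 - 14 = -20

-20


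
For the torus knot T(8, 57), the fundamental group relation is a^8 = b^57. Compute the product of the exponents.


The relation is a^8 = b^57.
Product of exponents = 8 * 57
= 456

456


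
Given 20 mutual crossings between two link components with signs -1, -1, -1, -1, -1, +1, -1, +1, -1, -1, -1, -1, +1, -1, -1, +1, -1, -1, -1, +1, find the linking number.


Step 1: Count positive crossings: 5
Step 2: Count negative crossings: 15
Step 3: Sum of signs = 5 - 15 = -10
Step 4: Linking number = sum/2 = -10/2 = -5

-5


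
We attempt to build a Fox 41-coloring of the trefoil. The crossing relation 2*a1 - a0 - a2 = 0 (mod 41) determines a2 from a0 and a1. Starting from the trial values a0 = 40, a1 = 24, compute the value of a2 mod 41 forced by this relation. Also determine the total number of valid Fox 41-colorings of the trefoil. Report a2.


Step 1: Apply the given crossing relation 2*a1 - a0 - a2 = 0 (mod 41).
  a2 = 2*a1 - a0 mod 41
  a2 = 2*24 - 40 mod 41
  a2 = 48 - 40 mod 41
  a2 = 8 mod 41 = 8
Step 2: The trefoil has determinant 3.
  Number of Fox p-colorings (p prime) is p^2 if p = 3, else p.
  Since 41 does not divide 3, only trivial (constant) colorings exist.
  (So the trial a0 = 40, a1 = 24 with a0 != a1 does NOT extend to a valid coloring of the whole trefoil: the other two crossing relations require 3*(a1 - a0) = 0 (mod 41), which fails.)
  Total colorings = 41
Step 3: a2 = 8, total Fox 41-colorings = 41

8


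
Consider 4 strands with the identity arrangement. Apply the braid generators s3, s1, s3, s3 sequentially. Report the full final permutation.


Starting with identity [1, 2, 3, 4].
Apply generators in sequence:
  After s3: [1, 2, 4, 3]
  After s1: [2, 1, 4, 3]
  After s3: [2, 1, 3, 4]
  After s3: [2, 1, 4, 3]
Final permutation: [2, 1, 4, 3]

[2, 1, 4, 3]


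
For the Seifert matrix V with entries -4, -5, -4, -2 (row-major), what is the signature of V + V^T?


Step 1: V + V^T = [[-8, -9], [-9, -4]]
Step 2: trace = -12, det = -49
Step 3: Discriminant = (-12)^2 - 4*(-49) = 340
Step 4: Eigenvalues: 3.21954, -15.2195
Step 5: Signature = (# positive eigenvalues) - (# negative eigenvalues) = 0

0


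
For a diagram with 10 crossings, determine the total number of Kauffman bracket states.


Each crossing contributes 2 choices (A-smoothing or B-smoothing).
Total states = 2^10 = 1024

1024


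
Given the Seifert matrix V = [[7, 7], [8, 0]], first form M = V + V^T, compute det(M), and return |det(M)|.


Step 1: Form V + V^T where V = [[7, 7], [8, 0]]
  V^T = [[7, 8], [7, 0]]
  V + V^T = [[14, 15], [15, 0]]
Step 2: det(V + V^T) = 14*0 - 15*15
  = 0 - 225 = -225
Step 3: Knot determinant = |det(V + V^T)| = |-225| = 225

225


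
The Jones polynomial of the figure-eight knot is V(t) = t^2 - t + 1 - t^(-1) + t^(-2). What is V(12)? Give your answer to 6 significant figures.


Substituting t = 12 into V(t) = t^2 - t + 1 - t^(-1) + t^(-2):
  (+)t^(2) = 144
  (-)t^(1) = -12
  (+)t^(0) = 1
  (-)t^(-1) = -0.0833333
  (+)t^(-2) = 0.00694444
Sum = (144) + (-12) + (1) + (-0.0833333) + (0.00694444)
= 132.9236111
Rounded to 6 significant figures: 132.924

132.924


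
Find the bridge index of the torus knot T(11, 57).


The bridge number of T(p,q) is min(p,q).
min(11, 57) = 11

11


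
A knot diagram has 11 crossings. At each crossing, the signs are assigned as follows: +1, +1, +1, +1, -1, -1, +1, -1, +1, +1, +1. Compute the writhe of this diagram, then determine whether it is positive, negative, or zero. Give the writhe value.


Step 1: Count positive crossings (+1).
Positive crossings: 8
Step 2: Count negative crossings (-1).
Negative crossings: 3
Step 3: Writhe = (positive) - (negative)
w = 8 - 3 = 5
Step 4: |w| = 5, and w is positive

5


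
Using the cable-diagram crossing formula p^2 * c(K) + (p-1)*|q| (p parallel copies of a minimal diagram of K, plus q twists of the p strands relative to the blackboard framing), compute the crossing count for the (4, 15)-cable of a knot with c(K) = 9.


Step 1: Each of the c(K) crossings of the companion diagram becomes p*p = p^2 crossings among the p parallel strands, and each of the |q| twists s_1 s_2 ... s_(p-1) adds (p-1) crossings.
  Crossings = p^2 * c(K) + (p-1)*|q|
Step 2: = 4^2 * 9 + (4-1)*15
Step 3: = 16*9 + 3*15
Step 4: = 144 + 45 = 189

189


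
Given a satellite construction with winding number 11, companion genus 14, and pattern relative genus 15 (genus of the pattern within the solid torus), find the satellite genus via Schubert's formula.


Schubert: g(satellite) = g_rel(pattern) + |winding| * g(companion),
where g_rel(pattern) is the genus of the pattern relative to the solid torus.
= 15 + 11 * 14
= 15 + 154 = 169

169


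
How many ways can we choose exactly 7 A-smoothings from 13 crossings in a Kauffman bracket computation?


We choose which 7 of 13 crossings get A-smoothings.
C(13, 7) = 13! / (7! * 6!)
= 1716

1716


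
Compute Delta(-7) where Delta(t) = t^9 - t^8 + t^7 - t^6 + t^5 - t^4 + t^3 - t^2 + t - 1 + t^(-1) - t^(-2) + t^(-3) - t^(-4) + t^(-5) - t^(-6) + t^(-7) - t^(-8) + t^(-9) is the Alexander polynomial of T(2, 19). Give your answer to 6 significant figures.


Substituting t = -7 into Delta(t) = t^9 - t^8 + t^7 - t^6 + t^5 - t^4 + t^3 - t^2 + t - 1 + t^(-1) - t^(-2) + t^(-3) - t^(-4) + t^(-5) - t^(-6) + t^(-7) - t^(-8) + t^(-9):
Term values: (-40353607) + (-5764801) + (-823543) + (-117649) + (-16807) + (-2401) + (-343) + (-49) + (-7) + (-1) + (-0.142857) + (-0.0204082) + (-0.00291545) + (-0.000416493) + (-5.9499e-05) + (-8.49986e-06) + (-1.21427e-06) + (-1.73467e-07) + (-2.47809e-08)
Sum = -47079208.17
Rounded to 6 significant figures: -4.70792e+07

-4.70792e+07


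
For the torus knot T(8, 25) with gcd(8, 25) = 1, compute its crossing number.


For a torus knot T(p, q) with gcd(p,q)=1,
the crossing number is min(p*(q-1), q*(p-1)).
p*(q-1) = 8*24 = 192
q*(p-1) = 25*7 = 175
min(192, 175) = 175

175


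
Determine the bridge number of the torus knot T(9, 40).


The bridge number of T(p,q) is min(p,q).
min(9, 40) = 9

9


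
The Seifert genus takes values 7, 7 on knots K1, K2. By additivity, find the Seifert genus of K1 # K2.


The Seifert genus is additive under connected sum.
Seifert genus(K1 # K2) = (7) + (7)
= 14

14


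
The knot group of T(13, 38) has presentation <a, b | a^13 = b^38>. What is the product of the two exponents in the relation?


The relation is a^13 = b^38.
Product of exponents = 13 * 38
= 494

494


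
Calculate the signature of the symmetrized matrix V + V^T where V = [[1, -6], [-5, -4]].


Step 1: V + V^T = [[2, -11], [-11, -8]]
Step 2: trace = -6, det = -137
Step 3: Discriminant = (-6)^2 - 4*(-137) = 584
Step 4: Eigenvalues: 9.08305, -15.083
Step 5: Signature = (# positive eigenvalues) - (# negative eigenvalues) = 0

0


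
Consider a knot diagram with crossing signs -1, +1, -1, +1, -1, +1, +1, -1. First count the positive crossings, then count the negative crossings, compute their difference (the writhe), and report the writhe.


Step 1: Count positive crossings (+1).
Positive crossings: 4
Step 2: Count negative crossings (-1).
Negative crossings: 4
Step 3: Writhe = (positive) - (negative)
w = 4 - 4 = 0
Step 4: |w| = 0, and w is zero

0


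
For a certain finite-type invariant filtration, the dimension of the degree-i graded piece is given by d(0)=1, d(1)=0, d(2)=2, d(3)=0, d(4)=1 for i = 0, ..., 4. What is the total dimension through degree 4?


Total dimension = d(0) + d(1) + ... + d(4)
= 1 + 0 + 2 + 0 + 1
= 4

4


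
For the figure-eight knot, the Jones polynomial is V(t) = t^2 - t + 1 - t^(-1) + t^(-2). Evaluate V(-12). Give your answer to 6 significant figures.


Substituting t = -12 into V(t) = t^2 - t + 1 - t^(-1) + t^(-2):
  (+)t^(2) = 144
  (-)t^(1) = 12
  (+)t^(0) = 1
  (-)t^(-1) = 0.0833333
  (+)t^(-2) = 0.00694444
Sum = (144) + (12) + (1) + (0.0833333) + (0.00694444)
= 157.0902778
Rounded to 6 significant figures: 157.09

157.09


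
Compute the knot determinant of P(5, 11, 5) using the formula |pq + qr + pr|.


Step 1: Compute pq + qr + pr.
pq = 5*11 = 55
qr = 11*5 = 55
pr = 5*5 = 25
pq + qr + pr = 55 + 55 + 25 = 135
Step 2: Take absolute value.
det(P(5,11,5)) = |135| = 135

135


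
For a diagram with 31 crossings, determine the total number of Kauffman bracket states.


Each crossing contributes 2 choices (A-smoothing or B-smoothing).
Total states = 2^31 = 2147483648

2147483648


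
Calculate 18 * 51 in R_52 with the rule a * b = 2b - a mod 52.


18 * 51 = 2*51 - 18 mod 52
= 102 - 18 mod 52
= 84 mod 52 = 32

32


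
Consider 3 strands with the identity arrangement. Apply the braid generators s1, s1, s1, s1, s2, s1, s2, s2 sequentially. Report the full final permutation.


Starting with identity [1, 2, 3].
Apply generators in sequence:
  After s1: [2, 1, 3]
  After s1: [1, 2, 3]
  After s1: [2, 1, 3]
  After s1: [1, 2, 3]
  After s2: [1, 3, 2]
  After s1: [3, 1, 2]
  After s2: [3, 2, 1]
  After s2: [3, 1, 2]
Final permutation: [3, 1, 2]

[3, 1, 2]


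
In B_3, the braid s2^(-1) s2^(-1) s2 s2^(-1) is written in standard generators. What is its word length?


The word length counts the number of generators (including inverses).
Listing each generator: s2^(-1), s2^(-1), s2, s2^(-1)
There are 4 generators in this braid word.

4


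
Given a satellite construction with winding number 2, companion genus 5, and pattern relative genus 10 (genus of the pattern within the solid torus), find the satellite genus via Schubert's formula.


Schubert: g(satellite) = g_rel(pattern) + |winding| * g(companion),
where g_rel(pattern) is the genus of the pattern relative to the solid torus.
= 10 + 2 * 5
= 10 + 10 = 20

20


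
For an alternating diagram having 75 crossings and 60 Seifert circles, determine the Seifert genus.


For alternating knots, g = (c - s + 1)/2.
= (75 - 60 + 1)/2
= 16/2 = 8

8


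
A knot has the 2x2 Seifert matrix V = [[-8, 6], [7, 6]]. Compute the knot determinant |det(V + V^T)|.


Step 1: Form V + V^T where V = [[-8, 6], [7, 6]]
  V^T = [[-8, 7], [6, 6]]
  V + V^T = [[-16, 13], [13, 12]]
Step 2: det(V + V^T) = (-16)*12 - 13*13
  = -192 - 169 = -361
Step 3: Knot determinant = |det(V + V^T)| = |-361| = 361

361


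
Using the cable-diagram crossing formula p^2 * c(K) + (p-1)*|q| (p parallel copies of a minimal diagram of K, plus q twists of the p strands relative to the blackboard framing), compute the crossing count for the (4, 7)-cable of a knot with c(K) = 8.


Step 1: Each of the c(K) crossings of the companion diagram becomes p*p = p^2 crossings among the p parallel strands, and each of the |q| twists s_1 s_2 ... s_(p-1) adds (p-1) crossings.
  Crossings = p^2 * c(K) + (p-1)*|q|
Step 2: = 4^2 * 8 + (4-1)*7
Step 3: = 16*8 + 3*7
Step 4: = 128 + 21 = 149

149


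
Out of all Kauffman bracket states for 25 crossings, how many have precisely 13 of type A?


We choose which 13 of 25 crossings get A-smoothings.
C(25, 13) = 25! / (13! * 12!)
= 5200300

5200300


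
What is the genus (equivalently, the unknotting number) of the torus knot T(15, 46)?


For a torus knot T(p,q), both the unknotting number and genus equal (p-1)(q-1)/2.
= (15-1)(46-1)/2
= 14*45/2
= 630/2 = 315

315


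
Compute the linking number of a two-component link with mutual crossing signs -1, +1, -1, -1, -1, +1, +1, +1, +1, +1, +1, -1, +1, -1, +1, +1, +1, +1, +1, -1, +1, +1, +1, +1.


Step 1: Count positive crossings: 17
Step 2: Count negative crossings: 7
Step 3: Sum of signs = 17 - 7 = 10
Step 4: Linking number = sum/2 = 10/2 = 5

5


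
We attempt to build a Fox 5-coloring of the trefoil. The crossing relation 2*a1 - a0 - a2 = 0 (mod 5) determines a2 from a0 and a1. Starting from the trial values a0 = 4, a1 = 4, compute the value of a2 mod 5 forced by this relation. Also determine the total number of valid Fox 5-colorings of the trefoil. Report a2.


Step 1: Apply the given crossing relation 2*a1 - a0 - a2 = 0 (mod 5).
  a2 = 2*a1 - a0 mod 5
  a2 = 2*4 - 4 mod 5
  a2 = 8 - 4 mod 5
  a2 = 4 mod 5 = 4
Step 2: The trefoil has determinant 3.
  Number of Fox p-colorings (p prime) is p^2 if p = 3, else p.
  Since 5 does not divide 3, only trivial (constant) colorings exist.
  (Here a0 = a1 = a2 = 4, the constant coloring, which is valid.)
  Total colorings = 5
Step 3: a2 = 4, total Fox 5-colorings = 5

4


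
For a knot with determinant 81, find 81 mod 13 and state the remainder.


Step 1: A knot is p-colorable if and only if p divides its determinant.
Step 2: Compute 81 mod 13.
81 = 6 * 13 + 3
Step 3: 81 mod 13 = 3
Step 4: The knot is 13-colorable: no

3


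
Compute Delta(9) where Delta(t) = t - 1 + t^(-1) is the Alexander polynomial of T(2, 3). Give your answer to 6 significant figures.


Substituting t = 9 into Delta(t) = t - 1 + t^(-1):
Term values: (9) + (-1) + (0.111111)
Sum = 8.111111111
Rounded to 6 significant figures: 8.11111

8.11111


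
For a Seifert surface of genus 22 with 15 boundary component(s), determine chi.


chi = 2 - 2g - b
= 2 - 2*22 - 15
= 2 - 44 - 15 = -57

-57


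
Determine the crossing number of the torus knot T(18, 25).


For a torus knot T(p, q) with gcd(p,q)=1,
the crossing number is min(p*(q-1), q*(p-1)).
p*(q-1) = 18*24 = 432
q*(p-1) = 25*17 = 425
min(432, 425) = 425

425


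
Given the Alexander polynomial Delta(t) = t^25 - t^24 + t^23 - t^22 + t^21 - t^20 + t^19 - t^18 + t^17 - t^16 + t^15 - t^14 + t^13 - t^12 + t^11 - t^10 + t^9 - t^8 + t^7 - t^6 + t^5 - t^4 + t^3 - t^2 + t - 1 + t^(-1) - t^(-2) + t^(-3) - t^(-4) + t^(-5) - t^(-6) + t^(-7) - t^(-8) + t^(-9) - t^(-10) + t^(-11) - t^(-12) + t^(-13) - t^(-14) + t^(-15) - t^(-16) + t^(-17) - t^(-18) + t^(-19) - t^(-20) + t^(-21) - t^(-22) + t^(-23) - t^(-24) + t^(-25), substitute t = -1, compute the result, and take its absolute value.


Step 1: The polynomial has 51 terms with alternating signs, exponents from 25 down to -25.
Step 2: Substitute t = -1. The i-th term has coefficient (-1)^i and exponent (m-i),
  so its value is (-1)^i * (-1)^(m-i) = (-1)^m = -1 for every i.
Step 3: All 51 terms equal -1, so Delta(-1) = 51 * (-1) = -51
Step 4: |Delta(-1)| = 51

51


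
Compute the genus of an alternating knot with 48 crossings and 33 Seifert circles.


For alternating knots, g = (c - s + 1)/2.
= (48 - 33 + 1)/2
= 16/2 = 8

8


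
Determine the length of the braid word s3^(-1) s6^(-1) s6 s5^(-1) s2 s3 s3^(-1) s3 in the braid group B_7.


The word length counts the number of generators (including inverses).
Listing each generator: s3^(-1), s6^(-1), s6, s5^(-1), s2, s3, s3^(-1), s3
There are 8 generators in this braid word.

8


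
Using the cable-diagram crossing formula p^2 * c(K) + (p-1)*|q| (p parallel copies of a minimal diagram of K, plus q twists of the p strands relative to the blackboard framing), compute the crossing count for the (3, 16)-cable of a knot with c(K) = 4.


Step 1: Each of the c(K) crossings of the companion diagram becomes p*p = p^2 crossings among the p parallel strands, and each of the |q| twists s_1 s_2 ... s_(p-1) adds (p-1) crossings.
  Crossings = p^2 * c(K) + (p-1)*|q|
Step 2: = 3^2 * 4 + (3-1)*16
Step 3: = 9*4 + 2*16
Step 4: = 36 + 32 = 68

68


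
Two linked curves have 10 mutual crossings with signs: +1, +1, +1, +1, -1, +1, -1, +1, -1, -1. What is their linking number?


Step 1: Count positive crossings: 6
Step 2: Count negative crossings: 4
Step 3: Sum of signs = 6 - 4 = 2
Step 4: Linking number = sum/2 = 2/2 = 1

1


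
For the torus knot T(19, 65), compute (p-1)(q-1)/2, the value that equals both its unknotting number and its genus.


For a torus knot T(p,q), both the unknotting number and genus equal (p-1)(q-1)/2.
= (19-1)(65-1)/2
= 18*64/2
= 1152/2 = 576

576


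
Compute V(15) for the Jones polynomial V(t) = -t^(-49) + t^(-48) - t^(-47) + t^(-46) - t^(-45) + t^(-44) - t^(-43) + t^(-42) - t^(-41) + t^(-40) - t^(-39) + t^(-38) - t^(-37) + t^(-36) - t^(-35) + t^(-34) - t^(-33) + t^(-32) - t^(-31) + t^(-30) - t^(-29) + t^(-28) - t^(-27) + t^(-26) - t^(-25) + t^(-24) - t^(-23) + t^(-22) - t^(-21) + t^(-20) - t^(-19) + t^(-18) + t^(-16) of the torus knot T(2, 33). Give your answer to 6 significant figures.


Substituting t = 15 into V(t) = -t^(-49) + t^(-48) - t^(-47) + t^(-46) - t^(-45) + t^(-44) - t^(-43) + t^(-42) - t^(-41) + t^(-40) - t^(-39) + t^(-38) - t^(-37) + t^(-36) - t^(-35) + t^(-34) - t^(-33) + t^(-32) - t^(-31) + t^(-30) - t^(-29) + t^(-28) - t^(-27) + t^(-26) - t^(-25) + t^(-24) - t^(-23) + t^(-22) - t^(-21) + t^(-20) - t^(-19) + t^(-18) + t^(-16):
  (-)t^(-49) = -2.35249e-58
  (+)t^(-48) = 3.52874e-57
  (-)t^(-47) = -5.29311e-56
  (+)t^(-46) = 7.93966e-55
  (-)t^(-45) = -1.19095e-53
  (+)t^(-44) = 1.78642e-52
  (-)t^(-43) = -2.67964e-51
  (+)t^(-42) = 4.01945e-50
  (-)t^(-41) = -6.02918e-49
  (+)t^(-40) = 9.04377e-48
  (-)t^(-39) = -1.35657e-46
  (+)t^(-38) = 2.03485e-45
  (-)t^(-37) = -3.05227e-44
  (+)t^(-36) = 4.57841e-43
  (-)t^(-35) = -6.86761e-42
  (+)t^(-34) = 1.03014e-40
  (-)t^(-33) = -1.54521e-39
  (+)t^(-32) = 2.31782e-38
  (-)t^(-31) = -3.47673e-37
  (+)t^(-30) = 5.2151e-36
  (-)t^(-29) = -7.82264e-35
  (+)t^(-28) = 1.1734e-33
  (-)t^(-27) = -1.76009e-32
  (+)t^(-26) = 2.64014e-31
  (-)t^(-25) = -3.96021e-30
  (+)t^(-24) = 5.94032e-29
  (-)t^(-23) = -8.91048e-28
  (+)t^(-22) = 1.33657e-26
  (-)t^(-21) = -2.00486e-25
  (+)t^(-20) = 3.00729e-24
  (-)t^(-19) = -4.51093e-23
  (+)t^(-18) = 6.76639e-22
  (+)t^(-16) = 1.52244e-19
Sum = (-2.35249e-58) + (3.52874e-57) + (-5.29311e-56) + (7.93966e-55) + (-1.19095e-53) + (1.78642e-52) + (-2.67964e-51) + (4.01945e-50) + (-6.02918e-49) + (9.04377e-48) + (-1.35657e-46) + (2.03485e-45) + (-3.05227e-44) + (4.57841e-43) + (-6.86761e-42) + (1.03014e-40) + (-1.54521e-39) + (2.31782e-38) + (-3.47673e-37) + (5.2151e-36) + (-7.82264e-35) + (1.1734e-33) + (-1.76009e-32) + (2.64014e-31) + (-3.96021e-30) + (5.94032e-29) + (-8.91048e-28) + (1.33657e-26) + (-2.00486e-25) + (3.00729e-24) + (-4.51093e-23) + (6.76639e-22) + (1.52244e-19)
= 1.528782336e-19
Rounded to 6 significant figures: 1.52878e-19

1.52878e-19


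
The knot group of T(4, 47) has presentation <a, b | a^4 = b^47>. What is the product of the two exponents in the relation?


The relation is a^4 = b^47.
Product of exponents = 4 * 47
= 188

188


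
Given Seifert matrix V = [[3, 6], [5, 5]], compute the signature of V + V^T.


Step 1: V + V^T = [[6, 11], [11, 10]]
Step 2: trace = 16, det = -61
Step 3: Discriminant = 16^2 - 4*(-61) = 500
Step 4: Eigenvalues: 19.1803, -3.18034
Step 5: Signature = (# positive eigenvalues) - (# negative eigenvalues) = 0

0


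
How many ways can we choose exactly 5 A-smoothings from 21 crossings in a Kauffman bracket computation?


We choose which 5 of 21 crossings get A-smoothings.
C(21, 5) = 21! / (5! * 16!)
= 20349

20349


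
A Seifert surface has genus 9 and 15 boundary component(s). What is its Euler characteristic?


chi = 2 - 2g - b
= 2 - 2*9 - 15
= 2 - 18 - 15 = -31

-31


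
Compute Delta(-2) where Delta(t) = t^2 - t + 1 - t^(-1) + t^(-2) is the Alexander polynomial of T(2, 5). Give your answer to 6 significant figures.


Substituting t = -2 into Delta(t) = t^2 - t + 1 - t^(-1) + t^(-2):
Term values: (4) + (2) + (1) + (0.5) + (0.25)
Sum = 7.75
Rounded to 6 significant figures: 7.75

7.75


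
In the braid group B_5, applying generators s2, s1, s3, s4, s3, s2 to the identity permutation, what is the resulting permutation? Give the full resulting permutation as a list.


Starting with identity [1, 2, 3, 4, 5].
Apply generators in sequence:
  After s2: [1, 3, 2, 4, 5]
  After s1: [3, 1, 2, 4, 5]
  After s3: [3, 1, 4, 2, 5]
  After s4: [3, 1, 4, 5, 2]
  After s3: [3, 1, 5, 4, 2]
  After s2: [3, 5, 1, 4, 2]
Final permutation: [3, 5, 1, 4, 2]

[3, 5, 1, 4, 2]


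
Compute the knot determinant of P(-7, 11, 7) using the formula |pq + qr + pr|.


Step 1: Compute pq + qr + pr.
pq = (-7)*11 = -77
qr = 11*7 = 77
pr = (-7)*7 = -49
pq + qr + pr = -77 + 77 + (-49) = -49
Step 2: Take absolute value.
det(P(-7,11,7)) = |-49| = 49

49


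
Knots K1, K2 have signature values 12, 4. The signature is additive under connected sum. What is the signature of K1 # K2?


The signature is additive under connected sum.
signature(K1 # K2) = (12) + (4)
= 16

16


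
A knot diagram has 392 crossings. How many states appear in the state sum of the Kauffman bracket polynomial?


Each crossing contributes 2 choices (A-smoothing or B-smoothing).
Total states = 2^392 = 10086913586276986678343434265636765134100413253239154346994763111486904773503285916522052161250538404046496765518544896

10086913586276986678343434265636765134100413253239154346994763111486904773503285916522052161250538404046496765518544896


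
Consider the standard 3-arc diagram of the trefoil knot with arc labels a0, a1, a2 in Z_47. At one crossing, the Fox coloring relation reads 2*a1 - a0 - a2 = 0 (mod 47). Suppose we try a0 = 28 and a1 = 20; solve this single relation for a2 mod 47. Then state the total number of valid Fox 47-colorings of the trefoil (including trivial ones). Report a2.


Step 1: Apply the given crossing relation 2*a1 - a0 - a2 = 0 (mod 47).
  a2 = 2*a1 - a0 mod 47
  a2 = 2*20 - 28 mod 47
  a2 = 40 - 28 mod 47
  a2 = 12 mod 47 = 12
Step 2: The trefoil has determinant 3.
  Number of Fox p-colorings (p prime) is p^2 if p = 3, else p.
  Since 47 does not divide 3, only trivial (constant) colorings exist.
  (So the trial a0 = 28, a1 = 20 with a0 != a1 does NOT extend to a valid coloring of the whole trefoil: the other two crossing relations require 3*(a1 - a0) = 0 (mod 47), which fails.)
  Total colorings = 47
Step 3: a2 = 12, total Fox 47-colorings = 47

12
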